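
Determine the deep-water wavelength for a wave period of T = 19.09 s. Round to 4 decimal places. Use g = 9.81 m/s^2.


L0 = g * T^2 / (2 * pi)
L0 = 9.81 * 19.09^2 / (2 * pi)
L0 = 9.81 * 364.4281 / 6.28319
L0 = 3575.0397 / 6.28319
L0 = 568.9852 m

568.9852


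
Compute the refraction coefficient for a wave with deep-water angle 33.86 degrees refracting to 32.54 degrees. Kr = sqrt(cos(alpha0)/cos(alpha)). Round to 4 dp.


Kr = sqrt(cos(alpha0) / cos(alpha))
cos(33.86) = 0.830401
cos(32.54) = 0.843016
Kr = sqrt(0.830401 / 0.843016)
Kr = sqrt(0.985036)
Kr = 0.9925

0.9925


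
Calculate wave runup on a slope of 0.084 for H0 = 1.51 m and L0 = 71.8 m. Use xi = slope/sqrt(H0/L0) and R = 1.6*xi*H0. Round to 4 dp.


xi = slope / sqrt(H0/L0)
H0/L0 = 1.51/71.8 = 0.021031
sqrt(0.021031) = 0.145019
xi = 0.084 / 0.145019 = 0.579233
R = 1.6 * xi * H0 = 1.6 * 0.579233 * 1.51
R = 1.3994 m

1.3994


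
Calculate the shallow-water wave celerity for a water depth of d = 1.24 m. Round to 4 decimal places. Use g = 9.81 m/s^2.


Using the shallow-water approximation:
C = sqrt(g * d) = sqrt(9.81 * 1.24)
C = sqrt(12.1644)
C = 3.4877 m/s

3.4877


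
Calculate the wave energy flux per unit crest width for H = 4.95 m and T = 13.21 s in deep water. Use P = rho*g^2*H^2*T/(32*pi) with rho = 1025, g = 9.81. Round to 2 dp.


P = rho * g^2 * H^2 * T / (32 * pi)
P = 1025 * 9.81^2 * 4.95^2 * 13.21 / (32 * pi)
P = 1025 * 96.2361 * 24.5025 * 13.21 / 100.53096
P = 317596.16 W/m

317596.16


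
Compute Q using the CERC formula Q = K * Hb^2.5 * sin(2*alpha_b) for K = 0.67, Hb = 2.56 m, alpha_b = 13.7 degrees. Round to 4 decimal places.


Q = K * Hb^2.5 * sin(2 * alpha_b)
Hb^2.5 = 2.56^2.5 = 10.485760
sin(2 * 13.7) = sin(27.4) = 0.460200
Q = 0.67 * 10.485760 * 0.460200
Q = 3.2331 m^3/s

3.2331


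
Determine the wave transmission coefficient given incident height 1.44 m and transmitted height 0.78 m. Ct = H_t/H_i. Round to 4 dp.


Ct = H_t / H_i
Ct = 0.78 / 1.44
Ct = 0.5417

0.5417


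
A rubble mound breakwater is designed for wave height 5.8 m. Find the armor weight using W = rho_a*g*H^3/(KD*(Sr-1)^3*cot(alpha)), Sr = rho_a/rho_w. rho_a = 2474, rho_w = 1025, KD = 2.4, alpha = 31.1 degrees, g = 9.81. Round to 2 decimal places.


Sr = rho_a / rho_w = 2474 / 1025 = 2.413659
(Sr - 1) = 1.413659
(Sr - 1)^3 = 2.825098
cot(31.1) = 1 / tan(31.1) = 1 / 0.603239 = 1.657719
Numerator = 2474 * 9.81 * 5.8^3 = 4735356.5333
Denominator = 2.4 * 2.825098 * 1.657719 = 11.239725
W = 4735356.5333 / 11.239725
W = 421305.36 N

421305.36


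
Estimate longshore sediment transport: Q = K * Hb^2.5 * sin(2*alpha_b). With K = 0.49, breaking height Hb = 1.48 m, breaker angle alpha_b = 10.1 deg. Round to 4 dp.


Q = K * Hb^2.5 * sin(2 * alpha_b)
Hb^2.5 = 1.48^2.5 = 2.664737
sin(2 * 10.1) = sin(20.2) = 0.345298
Q = 0.49 * 2.664737 * 0.345298
Q = 0.4509 m^3/s

0.4509


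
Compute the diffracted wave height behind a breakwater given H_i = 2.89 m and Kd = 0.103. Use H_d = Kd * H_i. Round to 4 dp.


H_d = Kd * H_i
H_d = 0.103 * 2.89
H_d = 0.2977 m

0.2977


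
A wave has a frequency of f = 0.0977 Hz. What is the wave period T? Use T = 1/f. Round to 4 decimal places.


T = 1 / f
T = 1 / 0.0977
T = 10.2354 s

10.2354


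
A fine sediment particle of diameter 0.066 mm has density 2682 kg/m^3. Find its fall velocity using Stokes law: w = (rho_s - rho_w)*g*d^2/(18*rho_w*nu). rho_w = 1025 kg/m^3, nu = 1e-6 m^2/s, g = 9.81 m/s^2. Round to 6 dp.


w = (rho_s - rho_w) * g * d^2 / (18 * rho_w * nu)
d = 0.066 mm = 0.000066 m
rho_s - rho_w = 2682 - 1025 = 1657
Numerator = 1657 * 9.81 * (0.000066)^2 = 0.000070807521
Denominator = 18 * 1025 * 1e-6 = 0.018450
w = 0.003838 m/s

0.003838


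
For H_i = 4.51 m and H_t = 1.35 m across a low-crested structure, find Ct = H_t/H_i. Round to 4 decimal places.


Ct = H_t / H_i
Ct = 1.35 / 4.51
Ct = 0.2993

0.2993


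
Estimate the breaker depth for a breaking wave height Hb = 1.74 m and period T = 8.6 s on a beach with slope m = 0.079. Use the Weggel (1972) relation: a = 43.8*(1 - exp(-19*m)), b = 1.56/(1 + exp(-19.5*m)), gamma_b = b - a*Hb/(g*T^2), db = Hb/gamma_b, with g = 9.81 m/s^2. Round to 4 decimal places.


a = 43.8 * (1 - exp(-19 * m))
exp(-19 * 0.079) = exp(-1.5010) = 0.222907
a = 43.8 * (1 - 0.222907) = 34.036667
b = 1.56 / (1 + exp(-19.5 * m))
exp(-19.5 * 0.079) = exp(-1.5405) = 0.214274
b = 1.56 / (1 + 0.214274) = 1.284718
Hb / (g * T^2) = 1.74 / (9.81 * 8.6^2) = 1.74 / 725.5476 = 0.00239819
gamma_b = b - a * Hb/(g*T^2) = 1.284718 - 34.036667 * 0.00239819 = 1.203092
db = Hb / gamma_b = 1.74 / 1.203092
db = 1.4463 m

1.4463


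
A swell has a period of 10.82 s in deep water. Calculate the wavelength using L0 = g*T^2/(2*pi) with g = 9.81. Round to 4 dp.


L0 = g * T^2 / (2 * pi)
L0 = 9.81 * 10.82^2 / (2 * pi)
L0 = 9.81 * 117.0724 / 6.28319
L0 = 1148.4802 / 6.28319
L0 = 182.7863 m

182.7863


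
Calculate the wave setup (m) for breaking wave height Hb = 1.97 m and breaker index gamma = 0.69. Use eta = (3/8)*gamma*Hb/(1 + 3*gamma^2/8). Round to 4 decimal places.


eta = (3/8) * gamma * Hb / (1 + 3*gamma^2/8)
Numerator = (3/8) * 0.69 * 1.97 = 0.509737
Denominator = 1 + 3*0.69^2/8 = 1 + 0.178538 = 1.178538
eta = 0.509737 / 1.178538
eta = 0.4325 m

0.4325


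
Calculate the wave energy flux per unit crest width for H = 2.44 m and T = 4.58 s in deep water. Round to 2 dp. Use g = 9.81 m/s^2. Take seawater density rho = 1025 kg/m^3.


P = rho * g^2 * H^2 * T / (32 * pi)
P = 1025 * 9.81^2 * 2.44^2 * 4.58 / (32 * pi)
P = 1025 * 96.2361 * 5.9536 * 4.58 / 100.53096
P = 26755.14 W/m

26755.14


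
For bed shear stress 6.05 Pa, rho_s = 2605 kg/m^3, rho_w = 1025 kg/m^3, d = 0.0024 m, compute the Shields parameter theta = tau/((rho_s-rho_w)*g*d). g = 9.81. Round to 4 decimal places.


theta = tau / ((rho_s - rho_w) * g * d)
rho_s - rho_w = 2605 - 1025 = 1580
Denominator = 1580 * 9.81 * 0.0024 = 37.199520
theta = 6.05 / 37.199520
theta = 0.1626

0.1626


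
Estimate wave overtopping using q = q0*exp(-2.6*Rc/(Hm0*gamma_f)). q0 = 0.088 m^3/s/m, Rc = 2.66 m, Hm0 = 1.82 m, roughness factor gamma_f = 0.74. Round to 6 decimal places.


q = q0 * exp(-2.6 * Rc / (Hm0 * gamma_f))
Exponent = -2.6 * 2.66 / (1.82 * 0.74)
= -2.6 * 2.66 / 1.3468
= -5.135135
exp(-5.135135) = 0.005886
q = 0.088 * 0.005886
q = 0.000518 m^3/s/m

0.000518


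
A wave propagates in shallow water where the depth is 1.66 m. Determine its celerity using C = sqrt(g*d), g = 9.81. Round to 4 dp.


Using the shallow-water approximation:
C = sqrt(g * d) = sqrt(9.81 * 1.66)
C = sqrt(16.2846)
C = 4.0354 m/s

4.0354


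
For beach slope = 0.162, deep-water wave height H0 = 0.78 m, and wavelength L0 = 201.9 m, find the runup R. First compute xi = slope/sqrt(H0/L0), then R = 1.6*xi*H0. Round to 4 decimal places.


xi = slope / sqrt(H0/L0)
H0/L0 = 0.78/201.9 = 0.003863
sqrt(0.003863) = 0.062155
xi = 0.162 / 0.062155 = 2.606369
R = 1.6 * xi * H0 = 1.6 * 2.606369 * 0.78
R = 3.2527 m

3.2527


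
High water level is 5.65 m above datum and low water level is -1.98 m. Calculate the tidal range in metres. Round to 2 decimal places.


Tidal range = High water - Low water
Tidal range = 5.65 - (-1.98)
Tidal range = 7.63 m

7.63


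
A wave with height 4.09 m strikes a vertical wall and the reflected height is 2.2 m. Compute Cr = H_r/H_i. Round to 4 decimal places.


Cr = H_r / H_i
Cr = 2.2 / 4.09
Cr = 0.5379

0.5379


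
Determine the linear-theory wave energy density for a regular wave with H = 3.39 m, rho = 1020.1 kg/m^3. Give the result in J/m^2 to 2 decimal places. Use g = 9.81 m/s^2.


E = (1/8) * rho * g * H^2
E = (1/8) * 1020.1 * 9.81 * 3.39^2
E = 0.125 * 1020.1 * 9.81 * 11.4921
E = 14375.44 J/m^2

14375.44


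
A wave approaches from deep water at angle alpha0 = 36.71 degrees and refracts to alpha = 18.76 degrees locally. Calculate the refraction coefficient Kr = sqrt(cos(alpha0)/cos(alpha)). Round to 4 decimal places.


Kr = sqrt(cos(alpha0) / cos(alpha))
cos(36.71) = 0.801671
cos(18.76) = 0.946874
Kr = sqrt(0.801671 / 0.946874)
Kr = sqrt(0.846650)
Kr = 0.9201

0.9201


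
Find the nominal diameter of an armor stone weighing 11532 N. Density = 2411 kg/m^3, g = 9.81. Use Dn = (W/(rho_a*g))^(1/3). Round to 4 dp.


V = W / (rho_a * g)
V = 11532 / (2411 * 9.81)
V = 11532 / 23651.91
V = 0.487572 m^3
Dn = V^(1/3) = 0.487572^(1/3)
Dn = 0.7871 m

0.7871


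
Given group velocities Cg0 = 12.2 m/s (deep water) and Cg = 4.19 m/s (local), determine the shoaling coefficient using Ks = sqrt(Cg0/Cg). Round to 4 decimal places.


Ks = sqrt(Cg0 / Cg)
Ks = sqrt(12.2 / 4.19)
Ks = sqrt(2.9117)
Ks = 1.7064

1.7064


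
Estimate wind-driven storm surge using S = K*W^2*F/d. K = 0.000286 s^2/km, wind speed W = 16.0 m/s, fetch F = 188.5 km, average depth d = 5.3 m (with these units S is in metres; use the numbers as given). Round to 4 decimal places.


S = K * W^2 * F / d
W^2 = 16.0^2 = 256.00
S = 0.000286 * 256.00 * 188.5 / 5.3
Numerator = 0.000286 * 256.00 * 188.5 = 13.801216
S = 13.801216 / 5.3 = 2.6040 m

2.6040


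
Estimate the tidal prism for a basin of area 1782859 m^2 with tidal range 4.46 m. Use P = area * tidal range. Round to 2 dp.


Tidal prism = Area * Tidal range
P = 1782859 * 4.46
P = 7951551.14 m^3

7951551.14


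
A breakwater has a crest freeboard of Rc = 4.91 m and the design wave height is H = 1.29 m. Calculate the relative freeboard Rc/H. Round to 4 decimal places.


Relative freeboard = Rc / H
= 4.91 / 1.29
= 3.8062

3.8062


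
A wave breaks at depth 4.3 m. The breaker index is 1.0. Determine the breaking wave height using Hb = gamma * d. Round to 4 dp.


Hb = gamma * d
Hb = 1.0 * 4.3
Hb = 4.3000 m

4.3000


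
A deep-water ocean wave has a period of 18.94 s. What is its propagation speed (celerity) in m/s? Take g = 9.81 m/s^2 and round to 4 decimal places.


We use the deep-water celerity formula:
C = g * T / (2 * pi)
C = 9.81 * 18.94 / (2 * 3.14159...)
C = 185.801400 / 6.283185
C = 29.5712 m/s

29.5712


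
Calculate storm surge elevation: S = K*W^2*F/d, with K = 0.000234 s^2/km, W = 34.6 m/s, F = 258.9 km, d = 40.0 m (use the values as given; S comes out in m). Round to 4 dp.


S = K * W^2 * F / d
W^2 = 34.6^2 = 1197.16
S = 0.000234 * 1197.16 * 258.9 / 40.0
Numerator = 0.000234 * 1197.16 * 258.9 = 72.527065
S = 72.527065 / 40.0 = 1.8132 m

1.8132


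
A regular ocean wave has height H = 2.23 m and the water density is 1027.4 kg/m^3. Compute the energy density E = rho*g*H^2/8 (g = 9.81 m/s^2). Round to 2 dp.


E = (1/8) * rho * g * H^2
E = (1/8) * 1027.4 * 9.81 * 2.23^2
E = 0.125 * 1027.4 * 9.81 * 4.9729
E = 6265.10 J/m^2

6265.10


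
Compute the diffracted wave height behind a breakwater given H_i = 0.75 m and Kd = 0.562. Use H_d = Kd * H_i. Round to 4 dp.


H_d = Kd * H_i
H_d = 0.562 * 0.75
H_d = 0.4215 m

0.4215


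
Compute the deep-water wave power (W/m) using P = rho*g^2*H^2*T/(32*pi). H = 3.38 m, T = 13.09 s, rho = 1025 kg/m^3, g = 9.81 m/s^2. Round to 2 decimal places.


P = rho * g^2 * H^2 * T / (32 * pi)
P = 1025 * 9.81^2 * 3.38^2 * 13.09 / (32 * pi)
P = 1025 * 96.2361 * 11.4244 * 13.09 / 100.53096
P = 146735.46 W/m

146735.46


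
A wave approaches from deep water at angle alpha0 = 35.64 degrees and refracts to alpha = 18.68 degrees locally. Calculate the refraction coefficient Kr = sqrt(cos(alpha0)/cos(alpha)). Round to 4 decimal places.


Kr = sqrt(cos(alpha0) / cos(alpha))
cos(35.64) = 0.812694
cos(18.68) = 0.947322
Kr = sqrt(0.812694 / 0.947322)
Kr = sqrt(0.857886)
Kr = 0.9262

0.9262


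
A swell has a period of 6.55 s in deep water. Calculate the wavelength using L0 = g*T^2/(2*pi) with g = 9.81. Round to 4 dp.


L0 = g * T^2 / (2 * pi)
L0 = 9.81 * 6.55^2 / (2 * pi)
L0 = 9.81 * 42.9025 / 6.28319
L0 = 420.8735 / 6.28319
L0 = 66.9841 m

66.9841


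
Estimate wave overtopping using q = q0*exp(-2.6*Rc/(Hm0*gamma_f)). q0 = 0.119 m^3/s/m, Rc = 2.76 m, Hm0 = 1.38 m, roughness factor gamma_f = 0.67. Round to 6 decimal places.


q = q0 * exp(-2.6 * Rc / (Hm0 * gamma_f))
Exponent = -2.6 * 2.76 / (1.38 * 0.67)
= -2.6 * 2.76 / 0.9246
= -7.761194
exp(-7.761194) = 0.000426
q = 0.119 * 0.000426
q = 0.000051 m^3/s/m

0.000051


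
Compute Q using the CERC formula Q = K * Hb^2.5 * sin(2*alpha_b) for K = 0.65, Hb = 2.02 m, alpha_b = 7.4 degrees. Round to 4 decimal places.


Q = K * Hb^2.5 * sin(2 * alpha_b)
Hb^2.5 = 2.02^2.5 = 5.799338
sin(2 * 7.4) = sin(14.8) = 0.255446
Q = 0.65 * 5.799338 * 0.255446
Q = 0.9629 m^3/s

0.9629


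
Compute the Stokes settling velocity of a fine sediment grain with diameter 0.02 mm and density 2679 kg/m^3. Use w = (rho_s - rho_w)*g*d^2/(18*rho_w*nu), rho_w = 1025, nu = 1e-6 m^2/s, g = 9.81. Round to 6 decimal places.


w = (rho_s - rho_w) * g * d^2 / (18 * rho_w * nu)
d = 0.02 mm = 0.000020 m
rho_s - rho_w = 2679 - 1025 = 1654
Numerator = 1654 * 9.81 * (0.000020)^2 = 0.000006490296
Denominator = 18 * 1025 * 1e-6 = 0.018450
w = 0.000352 m/s

0.000352


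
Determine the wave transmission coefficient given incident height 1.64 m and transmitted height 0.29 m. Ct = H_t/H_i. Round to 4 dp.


Ct = H_t / H_i
Ct = 0.29 / 1.64
Ct = 0.1768

0.1768


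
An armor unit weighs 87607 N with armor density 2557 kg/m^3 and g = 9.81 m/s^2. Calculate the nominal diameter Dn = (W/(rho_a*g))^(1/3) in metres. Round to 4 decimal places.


V = W / (rho_a * g)
V = 87607 / (2557 * 9.81)
V = 87607 / 25084.17
V = 3.492521 m^3
Dn = V^(1/3) = 3.492521^(1/3)
Dn = 1.5172 m

1.5172


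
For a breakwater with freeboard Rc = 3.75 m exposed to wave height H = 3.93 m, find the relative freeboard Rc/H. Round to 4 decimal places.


Relative freeboard = Rc / H
= 3.75 / 3.93
= 0.9542

0.9542


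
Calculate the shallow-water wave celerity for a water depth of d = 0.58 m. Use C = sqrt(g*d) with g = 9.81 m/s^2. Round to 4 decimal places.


Using the shallow-water approximation:
C = sqrt(g * d) = sqrt(9.81 * 0.58)
C = sqrt(5.6898)
C = 2.3853 m/s

2.3853


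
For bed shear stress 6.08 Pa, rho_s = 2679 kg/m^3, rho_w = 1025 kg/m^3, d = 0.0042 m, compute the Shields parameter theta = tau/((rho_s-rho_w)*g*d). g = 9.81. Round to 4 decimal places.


theta = tau / ((rho_s - rho_w) * g * d)
rho_s - rho_w = 2679 - 1025 = 1654
Denominator = 1654 * 9.81 * 0.0042 = 68.148108
theta = 6.08 / 68.148108
theta = 0.0892

0.0892


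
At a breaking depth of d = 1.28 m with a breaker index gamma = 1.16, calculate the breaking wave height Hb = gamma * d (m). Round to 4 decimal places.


Hb = gamma * d
Hb = 1.16 * 1.28
Hb = 1.4848 m

1.4848


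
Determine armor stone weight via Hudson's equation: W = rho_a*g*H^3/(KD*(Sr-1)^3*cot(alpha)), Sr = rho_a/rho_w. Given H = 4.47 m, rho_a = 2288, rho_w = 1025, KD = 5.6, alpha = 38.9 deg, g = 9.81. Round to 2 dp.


Sr = rho_a / rho_w = 2288 / 1025 = 2.232195
(Sr - 1) = 1.232195
(Sr - 1)^3 = 1.870848
cot(38.9) = 1 / tan(38.9) = 1 / 0.806898 = 1.239314
Numerator = 2288 * 9.81 * 4.47^3 = 2004691.7213
Denominator = 5.6 * 1.870848 * 1.239314 = 12.983976
W = 2004691.7213 / 12.983976
W = 154397.37 N

154397.37


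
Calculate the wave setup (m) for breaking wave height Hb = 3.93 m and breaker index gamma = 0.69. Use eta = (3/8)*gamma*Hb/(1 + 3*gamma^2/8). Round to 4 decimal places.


eta = (3/8) * gamma * Hb / (1 + 3*gamma^2/8)
Numerator = (3/8) * 0.69 * 3.93 = 1.016887
Denominator = 1 + 3*0.69^2/8 = 1 + 0.178538 = 1.178538
eta = 1.016887 / 1.178538
eta = 0.8628 m

0.8628


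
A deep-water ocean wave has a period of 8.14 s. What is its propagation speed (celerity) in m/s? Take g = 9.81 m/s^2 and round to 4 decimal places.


We use the deep-water celerity formula:
C = g * T / (2 * pi)
C = 9.81 * 8.14 / (2 * 3.14159...)
C = 79.853400 / 6.283185
C = 12.7091 m/s

12.7091


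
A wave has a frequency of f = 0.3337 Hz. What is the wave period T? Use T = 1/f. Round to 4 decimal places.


T = 1 / f
T = 1 / 0.3337
T = 2.9967 s

2.9967


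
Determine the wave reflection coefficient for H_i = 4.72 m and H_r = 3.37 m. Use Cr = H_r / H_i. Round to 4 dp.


Cr = H_r / H_i
Cr = 3.37 / 4.72
Cr = 0.7140

0.7140


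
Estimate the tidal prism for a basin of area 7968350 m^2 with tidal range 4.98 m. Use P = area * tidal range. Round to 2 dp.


Tidal prism = Area * Tidal range
P = 7968350 * 4.98
P = 39682383.00 m^3

39682383.00


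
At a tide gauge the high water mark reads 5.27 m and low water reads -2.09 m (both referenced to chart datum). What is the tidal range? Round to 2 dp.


Tidal range = High water - Low water
Tidal range = 5.27 - (-2.09)
Tidal range = 7.36 m

7.36


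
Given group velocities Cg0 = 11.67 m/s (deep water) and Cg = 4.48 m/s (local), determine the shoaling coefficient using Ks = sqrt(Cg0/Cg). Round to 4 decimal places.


Ks = sqrt(Cg0 / Cg)
Ks = sqrt(11.67 / 4.48)
Ks = sqrt(2.6049)
Ks = 1.6140

1.6140


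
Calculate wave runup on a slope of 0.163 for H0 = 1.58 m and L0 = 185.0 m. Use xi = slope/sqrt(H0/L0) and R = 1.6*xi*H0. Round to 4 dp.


xi = slope / sqrt(H0/L0)
H0/L0 = 1.58/185.0 = 0.008541
sqrt(0.008541) = 0.092415
xi = 0.163 / 0.092415 = 1.763782
R = 1.6 * xi * H0 = 1.6 * 1.763782 * 1.58
R = 4.4588 m

4.4588


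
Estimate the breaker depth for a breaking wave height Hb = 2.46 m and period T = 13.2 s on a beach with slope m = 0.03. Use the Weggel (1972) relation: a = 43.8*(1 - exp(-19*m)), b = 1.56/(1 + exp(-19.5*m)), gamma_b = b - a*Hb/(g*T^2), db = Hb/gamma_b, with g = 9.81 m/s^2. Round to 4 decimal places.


a = 43.8 * (1 - exp(-19 * m))
exp(-19 * 0.03) = exp(-0.5700) = 0.565525
a = 43.8 * (1 - 0.565525) = 19.029986
b = 1.56 / (1 + exp(-19.5 * m))
exp(-19.5 * 0.03) = exp(-0.5850) = 0.557106
b = 1.56 / (1 + 0.557106) = 1.001859
Hb / (g * T^2) = 2.46 / (9.81 * 13.2^2) = 2.46 / 1709.2944 = 0.00143919
gamma_b = b - a * Hb/(g*T^2) = 1.001859 - 19.029986 * 0.00143919 = 0.974471
db = Hb / gamma_b = 2.46 / 0.974471
db = 2.5244 m

2.5244


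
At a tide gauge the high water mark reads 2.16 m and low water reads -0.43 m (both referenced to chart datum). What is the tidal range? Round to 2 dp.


Tidal range = High water - Low water
Tidal range = 2.16 - (-0.43)
Tidal range = 2.59 m

2.59


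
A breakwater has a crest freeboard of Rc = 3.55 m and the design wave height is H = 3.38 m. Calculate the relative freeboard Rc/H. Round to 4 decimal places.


Relative freeboard = Rc / H
= 3.55 / 3.38
= 1.0503

1.0503


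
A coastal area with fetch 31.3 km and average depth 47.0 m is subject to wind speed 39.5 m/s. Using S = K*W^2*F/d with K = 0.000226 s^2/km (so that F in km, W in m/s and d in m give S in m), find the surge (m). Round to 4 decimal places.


S = K * W^2 * F / d
W^2 = 39.5^2 = 1560.25
S = 0.000226 * 1560.25 * 31.3 / 47.0
Numerator = 0.000226 * 1560.25 * 31.3 = 11.036896
S = 11.036896 / 47.0 = 0.2348 m

0.2348


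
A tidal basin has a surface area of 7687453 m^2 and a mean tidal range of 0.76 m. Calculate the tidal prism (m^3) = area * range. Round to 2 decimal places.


Tidal prism = Area * Tidal range
P = 7687453 * 0.76
P = 5842464.28 m^3

5842464.28


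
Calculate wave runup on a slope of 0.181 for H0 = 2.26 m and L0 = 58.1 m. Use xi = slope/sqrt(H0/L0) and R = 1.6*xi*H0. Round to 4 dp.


xi = slope / sqrt(H0/L0)
H0/L0 = 2.26/58.1 = 0.038898
sqrt(0.038898) = 0.197227
xi = 0.181 / 0.197227 = 0.917725
R = 1.6 * xi * H0 = 1.6 * 0.917725 * 2.26
R = 3.3185 m

3.3185


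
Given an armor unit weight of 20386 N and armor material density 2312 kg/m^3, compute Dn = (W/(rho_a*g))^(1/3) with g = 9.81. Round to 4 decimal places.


V = W / (rho_a * g)
V = 20386 / (2312 * 9.81)
V = 20386 / 22680.72
V = 0.898825 m^3
Dn = V^(1/3) = 0.898825^(1/3)
Dn = 0.9651 m

0.9651


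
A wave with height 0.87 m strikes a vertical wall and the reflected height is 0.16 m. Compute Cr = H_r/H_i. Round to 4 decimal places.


Cr = H_r / H_i
Cr = 0.16 / 0.87
Cr = 0.1839

0.1839


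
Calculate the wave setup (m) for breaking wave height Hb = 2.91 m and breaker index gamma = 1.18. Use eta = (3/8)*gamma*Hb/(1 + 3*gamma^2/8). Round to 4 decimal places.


eta = (3/8) * gamma * Hb / (1 + 3*gamma^2/8)
Numerator = (3/8) * 1.18 * 2.91 = 1.287675
Denominator = 1 + 3*1.18^2/8 = 1 + 0.522150 = 1.522150
eta = 1.287675 / 1.522150
eta = 0.8460 m

0.8460


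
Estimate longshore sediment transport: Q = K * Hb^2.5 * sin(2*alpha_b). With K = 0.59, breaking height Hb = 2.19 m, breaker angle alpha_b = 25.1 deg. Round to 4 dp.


Q = K * Hb^2.5 * sin(2 * alpha_b)
Hb^2.5 = 2.19^2.5 = 7.097580
sin(2 * 25.1) = sin(50.2) = 0.768284
Q = 0.59 * 7.097580 * 0.768284
Q = 3.2172 m^3/s

3.2172


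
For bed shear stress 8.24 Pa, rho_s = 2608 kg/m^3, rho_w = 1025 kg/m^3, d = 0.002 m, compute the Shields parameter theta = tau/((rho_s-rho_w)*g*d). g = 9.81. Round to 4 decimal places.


theta = tau / ((rho_s - rho_w) * g * d)
rho_s - rho_w = 2608 - 1025 = 1583
Denominator = 1583 * 9.81 * 0.002 = 31.058460
theta = 8.24 / 31.058460
theta = 0.2653

0.2653


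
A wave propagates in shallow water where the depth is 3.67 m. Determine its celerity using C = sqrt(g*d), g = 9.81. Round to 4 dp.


Using the shallow-water approximation:
C = sqrt(g * d) = sqrt(9.81 * 3.67)
C = sqrt(36.0027)
C = 6.0002 m/s

6.0002


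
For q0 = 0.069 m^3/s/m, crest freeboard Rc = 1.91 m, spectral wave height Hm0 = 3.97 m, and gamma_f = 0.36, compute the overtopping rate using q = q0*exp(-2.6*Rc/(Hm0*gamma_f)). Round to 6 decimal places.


q = q0 * exp(-2.6 * Rc / (Hm0 * gamma_f))
Exponent = -2.6 * 1.91 / (3.97 * 0.36)
= -2.6 * 1.91 / 1.4292
= -3.474671
exp(-3.474671) = 0.030972
q = 0.069 * 0.030972
q = 0.002137 m^3/s/m

0.002137


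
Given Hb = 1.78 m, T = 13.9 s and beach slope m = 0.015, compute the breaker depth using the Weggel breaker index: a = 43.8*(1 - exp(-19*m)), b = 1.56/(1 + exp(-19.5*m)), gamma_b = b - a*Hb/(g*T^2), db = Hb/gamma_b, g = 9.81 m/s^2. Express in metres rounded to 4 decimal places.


a = 43.8 * (1 - exp(-19 * m))
exp(-19 * 0.015) = exp(-0.2850) = 0.752014
a = 43.8 * (1 - 0.752014) = 10.861776
b = 1.56 / (1 + exp(-19.5 * m))
exp(-19.5 * 0.015) = exp(-0.2925) = 0.746395
b = 1.56 / (1 + 0.746395) = 0.893269
Hb / (g * T^2) = 1.78 / (9.81 * 13.9^2) = 1.78 / 1895.3901 = 0.00093912
gamma_b = b - a * Hb/(g*T^2) = 0.893269 - 10.861776 * 0.00093912 = 0.883068
db = Hb / gamma_b = 1.78 / 0.883068
db = 2.0157 m

2.0157


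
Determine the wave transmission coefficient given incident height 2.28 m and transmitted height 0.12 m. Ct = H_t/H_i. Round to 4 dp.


Ct = H_t / H_i
Ct = 0.12 / 2.28
Ct = 0.0526

0.0526


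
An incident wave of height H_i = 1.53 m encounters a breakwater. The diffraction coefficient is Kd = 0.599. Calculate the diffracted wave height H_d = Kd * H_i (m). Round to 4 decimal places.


H_d = Kd * H_i
H_d = 0.599 * 1.53
H_d = 0.9165 m

0.9165


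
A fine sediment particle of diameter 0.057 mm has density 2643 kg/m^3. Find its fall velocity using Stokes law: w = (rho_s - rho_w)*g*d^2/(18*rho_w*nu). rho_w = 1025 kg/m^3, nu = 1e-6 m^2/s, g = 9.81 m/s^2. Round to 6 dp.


w = (rho_s - rho_w) * g * d^2 / (18 * rho_w * nu)
d = 0.057 mm = 0.000057 m
rho_s - rho_w = 2643 - 1025 = 1618
Numerator = 1618 * 9.81 * (0.000057)^2 = 0.000051570012
Denominator = 18 * 1025 * 1e-6 = 0.018450
w = 0.002795 m/s

0.002795


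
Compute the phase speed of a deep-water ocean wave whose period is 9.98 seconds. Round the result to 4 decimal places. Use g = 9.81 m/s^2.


We use the deep-water celerity formula:
C = g * T / (2 * pi)
C = 9.81 * 9.98 / (2 * 3.14159...)
C = 97.903800 / 6.283185
C = 15.5819 m/s

15.5819


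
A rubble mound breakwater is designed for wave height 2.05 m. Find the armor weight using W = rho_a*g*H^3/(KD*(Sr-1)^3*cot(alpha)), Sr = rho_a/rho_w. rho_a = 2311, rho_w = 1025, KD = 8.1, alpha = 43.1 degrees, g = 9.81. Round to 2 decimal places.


Sr = rho_a / rho_w = 2311 / 1025 = 2.254634
(Sr - 1) = 1.254634
(Sr - 1)^3 = 1.974928
cot(43.1) = 1 / tan(43.1) = 1 / 0.935783 = 1.068623
Numerator = 2311 * 9.81 * 2.05^3 = 195312.7235
Denominator = 8.1 * 1.974928 * 1.068623 = 17.094680
W = 195312.7235 / 17.094680
W = 11425.35 N

11425.35


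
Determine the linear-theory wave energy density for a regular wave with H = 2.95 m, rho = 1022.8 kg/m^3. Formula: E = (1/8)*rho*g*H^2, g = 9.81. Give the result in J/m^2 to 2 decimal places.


E = (1/8) * rho * g * H^2
E = (1/8) * 1022.8 * 9.81 * 2.95^2
E = 0.125 * 1022.8 * 9.81 * 8.7025
E = 10914.75 J/m^2

10914.75


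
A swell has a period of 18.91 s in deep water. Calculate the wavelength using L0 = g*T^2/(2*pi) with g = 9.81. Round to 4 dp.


L0 = g * T^2 / (2 * pi)
L0 = 9.81 * 18.91^2 / (2 * pi)
L0 = 9.81 * 357.5881 / 6.28319
L0 = 3507.9393 / 6.28319
L0 = 558.3059 m

558.3059


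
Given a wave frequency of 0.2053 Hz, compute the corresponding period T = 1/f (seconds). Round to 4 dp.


T = 1 / f
T = 1 / 0.2053
T = 4.8709 s

4.8709


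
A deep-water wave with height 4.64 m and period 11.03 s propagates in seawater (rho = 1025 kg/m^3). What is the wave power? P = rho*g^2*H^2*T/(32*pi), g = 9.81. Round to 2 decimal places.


P = rho * g^2 * H^2 * T / (32 * pi)
P = 1025 * 9.81^2 * 4.64^2 * 11.03 / (32 * pi)
P = 1025 * 96.2361 * 21.5296 * 11.03 / 100.53096
P = 233009.43 W/m

233009.43


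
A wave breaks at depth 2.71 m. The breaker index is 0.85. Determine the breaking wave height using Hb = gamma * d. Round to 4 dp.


Hb = gamma * d
Hb = 0.85 * 2.71
Hb = 2.3035 m

2.3035


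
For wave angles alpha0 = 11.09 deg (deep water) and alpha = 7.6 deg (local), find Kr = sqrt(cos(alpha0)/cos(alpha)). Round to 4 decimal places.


Kr = sqrt(cos(alpha0) / cos(alpha))
cos(11.09) = 0.981326
cos(7.6) = 0.991216
Kr = sqrt(0.981326 / 0.991216)
Kr = sqrt(0.990023)
Kr = 0.9950

0.9950


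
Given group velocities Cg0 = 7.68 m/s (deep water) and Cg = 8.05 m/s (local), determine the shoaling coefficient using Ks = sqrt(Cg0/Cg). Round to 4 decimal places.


Ks = sqrt(Cg0 / Cg)
Ks = sqrt(7.68 / 8.05)
Ks = sqrt(0.9540)
Ks = 0.9767

0.9767


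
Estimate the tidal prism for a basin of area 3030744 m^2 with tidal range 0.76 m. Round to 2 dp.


Tidal prism = Area * Tidal range
P = 3030744 * 0.76
P = 2303365.44 m^3

2303365.44


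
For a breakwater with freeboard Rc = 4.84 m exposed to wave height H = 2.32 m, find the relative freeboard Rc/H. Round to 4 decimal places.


Relative freeboard = Rc / H
= 4.84 / 2.32
= 2.0862

2.0862


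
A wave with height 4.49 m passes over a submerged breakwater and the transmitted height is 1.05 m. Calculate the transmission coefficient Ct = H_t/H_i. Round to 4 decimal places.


Ct = H_t / H_i
Ct = 1.05 / 4.49
Ct = 0.2339

0.2339


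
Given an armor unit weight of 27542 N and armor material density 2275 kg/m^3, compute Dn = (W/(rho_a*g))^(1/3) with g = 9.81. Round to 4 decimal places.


V = W / (rho_a * g)
V = 27542 / (2275 * 9.81)
V = 27542 / 22317.75
V = 1.234085 m^3
Dn = V^(1/3) = 1.234085^(1/3)
Dn = 1.0726 m

1.0726


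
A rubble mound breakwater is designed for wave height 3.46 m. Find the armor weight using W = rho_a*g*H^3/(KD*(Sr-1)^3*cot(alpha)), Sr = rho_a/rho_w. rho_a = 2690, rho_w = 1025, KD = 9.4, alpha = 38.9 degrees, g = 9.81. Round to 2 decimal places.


Sr = rho_a / rho_w = 2690 / 1025 = 2.624390
(Sr - 1) = 1.624390
(Sr - 1)^3 = 4.286187
cot(38.9) = 1 / tan(38.9) = 1 / 0.806898 = 1.239314
Numerator = 2690 * 9.81 * 3.46^3 = 1093074.0491
Denominator = 9.4 * 4.286187 * 1.239314 = 49.932140
W = 1093074.0491 / 49.932140
W = 21891.19 N

21891.19


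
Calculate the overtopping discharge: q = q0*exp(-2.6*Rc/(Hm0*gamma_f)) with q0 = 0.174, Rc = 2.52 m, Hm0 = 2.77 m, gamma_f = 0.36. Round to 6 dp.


q = q0 * exp(-2.6 * Rc / (Hm0 * gamma_f))
Exponent = -2.6 * 2.52 / (2.77 * 0.36)
= -2.6 * 2.52 / 0.9972
= -6.570397
exp(-6.570397) = 0.001401
q = 0.174 * 0.001401
q = 0.000244 m^3/s/m

0.000244


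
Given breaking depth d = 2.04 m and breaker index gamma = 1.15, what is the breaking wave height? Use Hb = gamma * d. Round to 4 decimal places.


Hb = gamma * d
Hb = 1.15 * 2.04
Hb = 2.3460 m

2.3460


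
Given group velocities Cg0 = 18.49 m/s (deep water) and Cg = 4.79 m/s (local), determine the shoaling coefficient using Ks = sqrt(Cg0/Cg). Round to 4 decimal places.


Ks = sqrt(Cg0 / Cg)
Ks = sqrt(18.49 / 4.79)
Ks = sqrt(3.8601)
Ks = 1.9647

1.9647


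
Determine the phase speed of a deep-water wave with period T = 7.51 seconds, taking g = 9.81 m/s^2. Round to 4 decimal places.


We use the deep-water celerity formula:
C = g * T / (2 * pi)
C = 9.81 * 7.51 / (2 * 3.14159...)
C = 73.673100 / 6.283185
C = 11.7254 m/s

11.7254


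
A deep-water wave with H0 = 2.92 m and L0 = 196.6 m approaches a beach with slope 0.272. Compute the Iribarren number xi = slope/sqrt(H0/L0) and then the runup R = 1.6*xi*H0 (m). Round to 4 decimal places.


xi = slope / sqrt(H0/L0)
H0/L0 = 2.92/196.6 = 0.014852
sqrt(0.014852) = 0.121871
xi = 0.272 / 0.121871 = 2.231872
R = 1.6 * xi * H0 = 1.6 * 2.231872 * 2.92
R = 10.4273 m

10.4273


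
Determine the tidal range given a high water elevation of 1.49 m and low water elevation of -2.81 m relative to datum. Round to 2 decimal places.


Tidal range = High water - Low water
Tidal range = 1.49 - (-2.81)
Tidal range = 4.30 m

4.30


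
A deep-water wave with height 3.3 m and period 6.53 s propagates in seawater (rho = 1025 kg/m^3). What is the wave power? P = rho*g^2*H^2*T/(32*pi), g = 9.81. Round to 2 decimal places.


P = rho * g^2 * H^2 * T / (32 * pi)
P = 1025 * 9.81^2 * 3.3^2 * 6.53 / (32 * pi)
P = 1025 * 96.2361 * 10.8900 * 6.53 / 100.53096
P = 69775.52 W/m

69775.52


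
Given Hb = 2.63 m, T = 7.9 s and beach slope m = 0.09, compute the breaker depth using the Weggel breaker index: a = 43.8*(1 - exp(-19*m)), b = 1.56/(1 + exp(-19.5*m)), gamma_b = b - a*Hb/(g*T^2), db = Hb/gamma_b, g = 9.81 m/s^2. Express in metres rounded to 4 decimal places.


a = 43.8 * (1 - exp(-19 * m))
exp(-19 * 0.09) = exp(-1.7100) = 0.180866
a = 43.8 * (1 - 0.180866) = 35.878078
b = 1.56 / (1 + exp(-19.5 * m))
exp(-19.5 * 0.09) = exp(-1.7550) = 0.172907
b = 1.56 / (1 + 0.172907) = 1.330028
Hb / (g * T^2) = 2.63 / (9.81 * 7.9^2) = 2.63 / 612.2421 = 0.00429569
gamma_b = b - a * Hb/(g*T^2) = 1.330028 - 35.878078 * 0.00429569 = 1.175907
db = Hb / gamma_b = 2.63 / 1.175907
db = 2.2366 m

2.2366


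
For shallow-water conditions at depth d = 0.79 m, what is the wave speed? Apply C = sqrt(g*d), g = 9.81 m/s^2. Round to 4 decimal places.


Using the shallow-water approximation:
C = sqrt(g * d) = sqrt(9.81 * 0.79)
C = sqrt(7.7499)
C = 2.7839 m/s

2.7839


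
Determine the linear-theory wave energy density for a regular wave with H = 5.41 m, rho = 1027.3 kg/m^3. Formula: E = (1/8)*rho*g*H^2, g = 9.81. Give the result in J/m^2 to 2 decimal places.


E = (1/8) * rho * g * H^2
E = (1/8) * 1027.3 * 9.81 * 5.41^2
E = 0.125 * 1027.3 * 9.81 * 29.2681
E = 36869.80 J/m^2

36869.80


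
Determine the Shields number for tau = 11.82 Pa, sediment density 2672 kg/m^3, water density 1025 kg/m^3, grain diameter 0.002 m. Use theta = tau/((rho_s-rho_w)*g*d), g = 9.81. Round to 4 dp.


theta = tau / ((rho_s - rho_w) * g * d)
rho_s - rho_w = 2672 - 1025 = 1647
Denominator = 1647 * 9.81 * 0.002 = 32.314140
theta = 11.82 / 32.314140
theta = 0.3658

0.3658


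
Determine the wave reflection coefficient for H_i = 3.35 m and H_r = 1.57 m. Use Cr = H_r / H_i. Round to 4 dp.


Cr = H_r / H_i
Cr = 1.57 / 3.35
Cr = 0.4687

0.4687


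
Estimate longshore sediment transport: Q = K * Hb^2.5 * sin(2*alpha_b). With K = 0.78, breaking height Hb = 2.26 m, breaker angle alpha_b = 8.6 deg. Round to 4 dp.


Q = K * Hb^2.5 * sin(2 * alpha_b)
Hb^2.5 = 2.26^2.5 = 7.678406
sin(2 * 8.6) = sin(17.2) = 0.295708
Q = 0.78 * 7.678406 * 0.295708
Q = 1.7710 m^3/s

1.7710


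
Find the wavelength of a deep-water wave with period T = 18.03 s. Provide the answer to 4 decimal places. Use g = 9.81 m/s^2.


L0 = g * T^2 / (2 * pi)
L0 = 9.81 * 18.03^2 / (2 * pi)
L0 = 9.81 * 325.0809 / 6.28319
L0 = 3189.0436 / 6.28319
L0 = 507.5521 m

507.5521


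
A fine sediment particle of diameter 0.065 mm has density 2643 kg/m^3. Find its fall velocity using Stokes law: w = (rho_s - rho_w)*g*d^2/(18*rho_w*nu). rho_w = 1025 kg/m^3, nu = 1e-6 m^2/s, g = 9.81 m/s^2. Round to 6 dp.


w = (rho_s - rho_w) * g * d^2 / (18 * rho_w * nu)
d = 0.065 mm = 0.000065 m
rho_s - rho_w = 2643 - 1025 = 1618
Numerator = 1618 * 9.81 * (0.000065)^2 = 0.000067061651
Denominator = 18 * 1025 * 1e-6 = 0.018450
w = 0.003635 m/s

0.003635


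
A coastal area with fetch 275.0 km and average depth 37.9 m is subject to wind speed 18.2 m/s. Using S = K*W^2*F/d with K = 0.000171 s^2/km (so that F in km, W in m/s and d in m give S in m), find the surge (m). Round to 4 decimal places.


S = K * W^2 * F / d
W^2 = 18.2^2 = 331.24
S = 0.000171 * 331.24 * 275.0 / 37.9
Numerator = 0.000171 * 331.24 * 275.0 = 15.576561
S = 15.576561 / 37.9 = 0.4110 m

0.4110


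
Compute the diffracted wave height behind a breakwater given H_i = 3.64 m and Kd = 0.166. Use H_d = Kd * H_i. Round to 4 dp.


H_d = Kd * H_i
H_d = 0.166 * 3.64
H_d = 0.6042 m

0.6042


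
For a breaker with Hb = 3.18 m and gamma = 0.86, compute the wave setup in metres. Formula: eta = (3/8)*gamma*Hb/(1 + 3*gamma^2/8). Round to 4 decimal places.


eta = (3/8) * gamma * Hb / (1 + 3*gamma^2/8)
Numerator = (3/8) * 0.86 * 3.18 = 1.025550
Denominator = 1 + 3*0.86^2/8 = 1 + 0.277350 = 1.277350
eta = 1.025550 / 1.277350
eta = 0.8029 m

0.8029


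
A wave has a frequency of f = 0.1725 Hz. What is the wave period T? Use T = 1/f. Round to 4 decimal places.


T = 1 / f
T = 1 / 0.1725
T = 5.7971 s

5.7971


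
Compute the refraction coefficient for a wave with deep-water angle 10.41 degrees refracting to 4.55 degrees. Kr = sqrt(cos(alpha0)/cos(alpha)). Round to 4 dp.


Kr = sqrt(cos(alpha0) / cos(alpha))
cos(10.41) = 0.983540
cos(4.55) = 0.996848
Kr = sqrt(0.983540 / 0.996848)
Kr = sqrt(0.986649)
Kr = 0.9933

0.9933


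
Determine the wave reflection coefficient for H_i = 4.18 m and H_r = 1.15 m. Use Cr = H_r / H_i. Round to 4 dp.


Cr = H_r / H_i
Cr = 1.15 / 4.18
Cr = 0.2751

0.2751


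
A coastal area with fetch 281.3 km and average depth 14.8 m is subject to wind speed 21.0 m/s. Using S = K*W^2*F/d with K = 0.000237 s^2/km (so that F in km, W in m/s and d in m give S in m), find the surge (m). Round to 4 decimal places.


S = K * W^2 * F / d
W^2 = 21.0^2 = 441.00
S = 0.000237 * 441.00 * 281.3 / 14.8
Numerator = 0.000237 * 441.00 * 281.3 = 29.400632
S = 29.400632 / 14.8 = 1.9865 m

1.9865


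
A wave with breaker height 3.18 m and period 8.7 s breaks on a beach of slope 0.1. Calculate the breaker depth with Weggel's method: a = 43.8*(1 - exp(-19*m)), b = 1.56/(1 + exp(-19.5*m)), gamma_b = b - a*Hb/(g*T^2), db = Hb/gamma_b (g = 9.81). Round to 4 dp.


a = 43.8 * (1 - exp(-19 * m))
exp(-19 * 0.1) = exp(-1.9000) = 0.149569
a = 43.8 * (1 - 0.149569) = 37.248894
b = 1.56 / (1 + exp(-19.5 * m))
exp(-19.5 * 0.1) = exp(-1.9500) = 0.142274
b = 1.56 / (1 + 0.142274) = 1.365697
Hb / (g * T^2) = 3.18 / (9.81 * 8.7^2) = 3.18 / 742.5189 = 0.00428272
gamma_b = b - a * Hb/(g*T^2) = 1.365697 - 37.248894 * 0.00428272 = 1.206170
db = Hb / gamma_b = 3.18 / 1.206170
db = 2.6364 m

2.6364


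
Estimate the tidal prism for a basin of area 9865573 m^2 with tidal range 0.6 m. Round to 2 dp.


Tidal prism = Area * Tidal range
P = 9865573 * 0.6
P = 5919343.80 m^3

5919343.80


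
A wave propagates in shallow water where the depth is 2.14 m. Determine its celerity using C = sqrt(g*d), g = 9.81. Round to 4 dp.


Using the shallow-water approximation:
C = sqrt(g * d) = sqrt(9.81 * 2.14)
C = sqrt(20.9934)
C = 4.5819 m/s

4.5819


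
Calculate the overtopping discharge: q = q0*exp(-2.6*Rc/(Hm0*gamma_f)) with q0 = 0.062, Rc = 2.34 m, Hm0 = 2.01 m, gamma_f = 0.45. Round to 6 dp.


q = q0 * exp(-2.6 * Rc / (Hm0 * gamma_f))
Exponent = -2.6 * 2.34 / (2.01 * 0.45)
= -2.6 * 2.34 / 0.9045
= -6.726368
exp(-6.726368) = 0.001199
q = 0.062 * 0.001199
q = 0.000074 m^3/s/m

0.000074


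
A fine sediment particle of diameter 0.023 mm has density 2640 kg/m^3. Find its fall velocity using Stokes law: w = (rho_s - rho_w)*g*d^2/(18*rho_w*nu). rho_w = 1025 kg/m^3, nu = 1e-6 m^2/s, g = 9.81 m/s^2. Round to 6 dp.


w = (rho_s - rho_w) * g * d^2 / (18 * rho_w * nu)
d = 0.023 mm = 0.000023 m
rho_s - rho_w = 2640 - 1025 = 1615
Numerator = 1615 * 9.81 * (0.000023)^2 = 0.000008381026
Denominator = 18 * 1025 * 1e-6 = 0.018450
w = 0.000454 m/s

0.000454


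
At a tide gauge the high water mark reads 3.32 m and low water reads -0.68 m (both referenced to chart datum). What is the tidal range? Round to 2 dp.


Tidal range = High water - Low water
Tidal range = 3.32 - (-0.68)
Tidal range = 4.00 m

4.00


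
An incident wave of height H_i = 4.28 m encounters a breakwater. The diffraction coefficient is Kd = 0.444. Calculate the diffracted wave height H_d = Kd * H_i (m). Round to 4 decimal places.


H_d = Kd * H_i
H_d = 0.444 * 4.28
H_d = 1.9003 m

1.9003


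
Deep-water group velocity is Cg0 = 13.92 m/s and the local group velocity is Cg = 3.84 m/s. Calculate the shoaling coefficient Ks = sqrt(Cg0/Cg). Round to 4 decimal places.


Ks = sqrt(Cg0 / Cg)
Ks = sqrt(13.92 / 3.84)
Ks = sqrt(3.6250)
Ks = 1.9039

1.9039


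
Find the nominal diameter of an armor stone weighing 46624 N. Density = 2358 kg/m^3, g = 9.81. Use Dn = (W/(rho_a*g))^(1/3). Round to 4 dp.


V = W / (rho_a * g)
V = 46624 / (2358 * 9.81)
V = 46624 / 23131.98
V = 2.015565 m^3
Dn = V^(1/3) = 2.015565^(1/3)
Dn = 1.2632 m

1.2632


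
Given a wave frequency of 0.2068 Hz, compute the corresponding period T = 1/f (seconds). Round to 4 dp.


T = 1 / f
T = 1 / 0.2068
T = 4.8356 s

4.8356


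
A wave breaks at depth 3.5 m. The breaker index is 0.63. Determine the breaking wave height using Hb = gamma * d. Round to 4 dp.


Hb = gamma * d
Hb = 0.63 * 3.5
Hb = 2.2050 m

2.2050


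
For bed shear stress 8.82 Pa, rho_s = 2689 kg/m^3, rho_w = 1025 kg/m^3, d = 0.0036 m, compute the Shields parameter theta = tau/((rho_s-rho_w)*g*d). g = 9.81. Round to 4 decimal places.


theta = tau / ((rho_s - rho_w) * g * d)
rho_s - rho_w = 2689 - 1025 = 1664
Denominator = 1664 * 9.81 * 0.0036 = 58.765824
theta = 8.82 / 58.765824
theta = 0.1501

0.1501


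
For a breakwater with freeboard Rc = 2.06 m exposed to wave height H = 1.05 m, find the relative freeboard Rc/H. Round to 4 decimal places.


Relative freeboard = Rc / H
= 2.06 / 1.05
= 1.9619

1.9619


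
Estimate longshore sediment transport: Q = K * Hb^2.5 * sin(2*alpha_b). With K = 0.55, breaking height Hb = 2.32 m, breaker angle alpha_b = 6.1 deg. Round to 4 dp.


Q = K * Hb^2.5 * sin(2 * alpha_b)
Hb^2.5 = 2.32^2.5 = 8.198227
sin(2 * 6.1) = sin(12.2) = 0.211325
Q = 0.55 * 8.198227 * 0.211325
Q = 0.9529 m^3/s

0.9529


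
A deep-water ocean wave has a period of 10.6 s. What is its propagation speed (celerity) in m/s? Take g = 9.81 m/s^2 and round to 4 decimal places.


We use the deep-water celerity formula:
C = g * T / (2 * pi)
C = 9.81 * 10.6 / (2 * 3.14159...)
C = 103.986000 / 6.283185
C = 16.5499 m/s

16.5499


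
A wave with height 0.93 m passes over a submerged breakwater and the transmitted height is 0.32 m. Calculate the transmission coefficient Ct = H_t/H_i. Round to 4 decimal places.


Ct = H_t / H_i
Ct = 0.32 / 0.93
Ct = 0.3441

0.3441


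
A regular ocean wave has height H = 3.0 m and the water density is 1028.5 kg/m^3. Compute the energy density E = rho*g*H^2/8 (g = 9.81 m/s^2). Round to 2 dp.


E = (1/8) * rho * g * H^2
E = (1/8) * 1028.5 * 9.81 * 3.0^2
E = 0.125 * 1028.5 * 9.81 * 9.0000
E = 11350.78 J/m^2

11350.78


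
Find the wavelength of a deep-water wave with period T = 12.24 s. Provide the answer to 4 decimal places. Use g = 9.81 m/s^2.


L0 = g * T^2 / (2 * pi)
L0 = 9.81 * 12.24^2 / (2 * pi)
L0 = 9.81 * 149.8176 / 6.28319
L0 = 1469.7107 / 6.28319
L0 = 233.9117 m

233.9117
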